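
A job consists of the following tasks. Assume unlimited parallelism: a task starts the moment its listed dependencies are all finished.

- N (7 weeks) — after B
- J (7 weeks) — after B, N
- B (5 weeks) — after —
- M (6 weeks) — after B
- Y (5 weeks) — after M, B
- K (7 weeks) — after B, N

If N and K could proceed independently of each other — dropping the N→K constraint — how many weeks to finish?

Before: longest chain B→N→J = 5+7+7 = 19, finish 19.
Without N→K, K's earliest start moves from 12 to 5.
The longest chain is now B→N→J = 5+7+7 = 19, so the schedule takes 19 weeks.

19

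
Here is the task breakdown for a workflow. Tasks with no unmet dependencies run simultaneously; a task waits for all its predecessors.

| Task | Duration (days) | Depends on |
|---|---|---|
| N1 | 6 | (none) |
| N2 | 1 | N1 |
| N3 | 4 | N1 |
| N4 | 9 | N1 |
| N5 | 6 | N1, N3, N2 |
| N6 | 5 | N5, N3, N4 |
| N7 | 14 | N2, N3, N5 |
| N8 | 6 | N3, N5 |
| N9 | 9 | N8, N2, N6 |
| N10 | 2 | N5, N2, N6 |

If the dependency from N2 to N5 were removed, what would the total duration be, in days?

Original critical path: N1→N3→N5→N8→N9 = 6+4+6+6+9 = 31 ⇒ 31 days.
Dropping N2→N5 doesn't change N5's earliest start (10); another predecessor still binds.
New critical path: N1→N3→N5→N8→N9 = 6+4+6+6+9 = 31 ⇒ 31 days.

31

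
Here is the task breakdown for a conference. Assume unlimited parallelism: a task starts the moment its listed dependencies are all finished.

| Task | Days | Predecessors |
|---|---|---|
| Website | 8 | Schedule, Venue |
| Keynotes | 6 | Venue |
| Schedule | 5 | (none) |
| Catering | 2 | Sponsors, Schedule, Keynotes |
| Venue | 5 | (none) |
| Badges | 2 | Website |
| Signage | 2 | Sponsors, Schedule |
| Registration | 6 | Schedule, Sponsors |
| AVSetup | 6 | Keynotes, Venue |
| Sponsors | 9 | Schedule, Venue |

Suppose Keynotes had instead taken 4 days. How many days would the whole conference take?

Baseline: Venue→Sponsors→Registration = 5+9+6 = 20 → 20 days.
The longest path through Keynotes is only 17 days, so Keynotes has float 3.
That remains the longest chain; total 20 days.

20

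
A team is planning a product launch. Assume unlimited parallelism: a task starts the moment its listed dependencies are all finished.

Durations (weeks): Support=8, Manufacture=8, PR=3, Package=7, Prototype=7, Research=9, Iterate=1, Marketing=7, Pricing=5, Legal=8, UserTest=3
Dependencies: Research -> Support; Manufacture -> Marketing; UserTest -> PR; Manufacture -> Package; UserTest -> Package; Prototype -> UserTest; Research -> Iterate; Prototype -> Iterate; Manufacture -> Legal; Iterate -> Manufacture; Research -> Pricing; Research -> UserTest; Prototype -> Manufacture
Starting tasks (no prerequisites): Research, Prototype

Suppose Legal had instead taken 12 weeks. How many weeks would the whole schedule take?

30

The binding path is Research→Iterate→Manufacture→Legal = 9+1+8+8 = 26; finish at 26 weeks.
Legal is on the critical path; changing it to 12 makes that path 30 weeks.
The critical path is still Research→Iterate→Manufacture→Legal; finish is now 30 weeks.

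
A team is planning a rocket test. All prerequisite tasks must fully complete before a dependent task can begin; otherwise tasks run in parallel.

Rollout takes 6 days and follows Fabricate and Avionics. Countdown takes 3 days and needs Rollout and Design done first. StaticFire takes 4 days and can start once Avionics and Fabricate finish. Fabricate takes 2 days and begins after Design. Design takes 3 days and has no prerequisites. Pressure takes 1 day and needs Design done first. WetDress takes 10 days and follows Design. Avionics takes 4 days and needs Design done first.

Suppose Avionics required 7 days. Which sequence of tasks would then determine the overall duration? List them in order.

Design, Avionics, Rollout, Countdown

Actual critical path: Design→Avionics→Rollout→Countdown = 3+4+6+3 = 16 ⇒ 16 days.
Avionics is on the critical path; changing it to 7 makes that path 19 days.
The critical path is still Design→Avionics→Rollout→Countdown; finish is now 19 days.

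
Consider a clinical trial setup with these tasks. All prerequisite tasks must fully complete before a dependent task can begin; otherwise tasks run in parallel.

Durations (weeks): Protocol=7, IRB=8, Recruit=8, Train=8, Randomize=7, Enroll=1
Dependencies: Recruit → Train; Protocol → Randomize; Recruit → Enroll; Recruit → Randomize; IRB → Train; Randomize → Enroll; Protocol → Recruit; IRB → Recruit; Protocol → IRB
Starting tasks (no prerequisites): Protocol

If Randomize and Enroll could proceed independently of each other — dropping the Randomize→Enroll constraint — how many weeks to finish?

Original critical path: Protocol→IRB→Recruit→Train = 7+8+8+8 = 31 ⇒ 31 weeks.
Without Randomize→Enroll, Enroll's earliest start moves from 30 to 23.
After: Protocol→IRB→Recruit→Train = 7+8+8+8 = 31 → 31 weeks.

31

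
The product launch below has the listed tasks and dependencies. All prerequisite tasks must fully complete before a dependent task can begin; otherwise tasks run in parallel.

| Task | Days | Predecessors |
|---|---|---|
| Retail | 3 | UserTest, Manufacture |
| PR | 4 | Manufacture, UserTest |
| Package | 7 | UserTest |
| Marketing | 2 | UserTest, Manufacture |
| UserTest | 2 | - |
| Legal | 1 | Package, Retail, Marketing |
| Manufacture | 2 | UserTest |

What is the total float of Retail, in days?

The longest chain is UserTest→Package→Legal = 2+7+1 = 10; overall finish 10 days.
The longest chain containing Retail totals 8 days.
Float = 10 − 8 = 2.

2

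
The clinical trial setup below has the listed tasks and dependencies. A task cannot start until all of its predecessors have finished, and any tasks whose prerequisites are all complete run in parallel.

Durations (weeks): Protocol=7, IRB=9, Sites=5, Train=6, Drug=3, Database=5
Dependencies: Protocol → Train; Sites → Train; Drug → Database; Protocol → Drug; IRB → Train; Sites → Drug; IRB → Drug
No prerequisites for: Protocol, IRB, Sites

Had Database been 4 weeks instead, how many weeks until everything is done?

16

Actual critical path: IRB→Drug→Database = 9+3+5 = 17 ⇒ 17 weeks.
Database is on the critical path; changing it to 4 makes that path 16 weeks.
The critical path is still IRB→Drug→Database; finish is now 16 weeks.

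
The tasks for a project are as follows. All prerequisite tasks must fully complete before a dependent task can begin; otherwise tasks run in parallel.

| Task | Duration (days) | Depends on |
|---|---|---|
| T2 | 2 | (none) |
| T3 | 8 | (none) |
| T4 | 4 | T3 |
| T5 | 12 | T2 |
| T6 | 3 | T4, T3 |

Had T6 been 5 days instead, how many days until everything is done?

Actual critical path: T3→T4→T6 = 8+4+3 = 15 ⇒ 15 days.
Since T6 is critical, the +2 change carries straight to that chain (now 17 days).
No other chain overtakes it, so the finish is 17 days.

17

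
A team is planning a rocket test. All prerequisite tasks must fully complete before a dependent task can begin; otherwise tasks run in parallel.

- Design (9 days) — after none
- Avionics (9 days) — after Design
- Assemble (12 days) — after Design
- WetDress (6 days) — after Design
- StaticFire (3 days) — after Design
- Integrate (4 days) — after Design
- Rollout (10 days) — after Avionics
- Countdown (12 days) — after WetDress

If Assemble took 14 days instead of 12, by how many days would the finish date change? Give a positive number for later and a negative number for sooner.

0

The binding path is Design→Avionics→Rollout = 9+9+10 = 28; finish at 28 days.
Assemble is off the critical path — its longest chain is 21 days, giving 7 of slack.
That remains the longest chain; total 28 days.
Change in finish: 28 − 28 = +0 days.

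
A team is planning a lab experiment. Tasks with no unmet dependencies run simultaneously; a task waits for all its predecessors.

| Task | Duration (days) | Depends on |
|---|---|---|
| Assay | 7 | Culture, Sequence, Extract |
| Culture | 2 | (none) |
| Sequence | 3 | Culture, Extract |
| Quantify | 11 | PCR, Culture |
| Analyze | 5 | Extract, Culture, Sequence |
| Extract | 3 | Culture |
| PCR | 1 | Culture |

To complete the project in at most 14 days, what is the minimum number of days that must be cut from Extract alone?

Current finish: 15 days; target: 14.
Extract is on every critical path, so each day cut from Extract cuts the finish by one (this holds down to a finish of 14).
Need 15 − 14 = 1 day off Extract → Extract becomes 2 days, finish becomes 14.

1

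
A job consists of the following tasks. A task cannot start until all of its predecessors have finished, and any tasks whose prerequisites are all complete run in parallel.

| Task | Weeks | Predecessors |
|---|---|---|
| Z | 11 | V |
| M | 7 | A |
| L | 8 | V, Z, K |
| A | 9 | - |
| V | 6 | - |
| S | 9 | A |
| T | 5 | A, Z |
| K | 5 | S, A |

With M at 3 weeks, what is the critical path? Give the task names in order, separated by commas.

Actual critical path: A→S→K→L = 9+9+5+8 = 31 ⇒ 31 weeks.
M is off the critical path — its longest chain is 16 weeks, giving 15 of slack.
No other chain overtakes it, so the finish is 31 weeks.

A, S, K, L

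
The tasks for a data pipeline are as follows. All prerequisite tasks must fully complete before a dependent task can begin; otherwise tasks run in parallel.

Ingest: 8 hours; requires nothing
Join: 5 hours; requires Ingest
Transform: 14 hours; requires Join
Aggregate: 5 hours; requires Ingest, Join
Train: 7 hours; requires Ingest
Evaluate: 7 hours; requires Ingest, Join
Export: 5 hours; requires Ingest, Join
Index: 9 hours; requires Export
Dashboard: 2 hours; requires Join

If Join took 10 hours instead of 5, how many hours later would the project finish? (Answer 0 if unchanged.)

Critical path before the change: Ingest→Join→Transform = 8+5+14 = 27 giving 27 hours.
Since Join is critical, the +5 change carries straight to that chain (now 32 hours).
No other chain overtakes it, so the finish is 32 hours.
Change in finish: 32 − 27 = +5 hours.

5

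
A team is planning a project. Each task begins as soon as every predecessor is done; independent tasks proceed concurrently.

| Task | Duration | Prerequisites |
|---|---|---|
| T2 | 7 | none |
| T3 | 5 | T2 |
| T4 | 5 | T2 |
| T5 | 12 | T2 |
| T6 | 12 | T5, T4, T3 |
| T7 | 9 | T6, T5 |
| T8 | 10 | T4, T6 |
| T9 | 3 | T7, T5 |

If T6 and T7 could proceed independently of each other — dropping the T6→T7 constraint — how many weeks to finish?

Before: longest chain T2→T5→T6→T7→T9 = 7+12+12+9+3 = 43, finish 43.
Without T6→T7, T7's earliest start moves from 31 to 19.
The longest chain is now T2→T5→T6→T8 = 7+12+12+10 = 41, so the schedule takes 41 weeks.

41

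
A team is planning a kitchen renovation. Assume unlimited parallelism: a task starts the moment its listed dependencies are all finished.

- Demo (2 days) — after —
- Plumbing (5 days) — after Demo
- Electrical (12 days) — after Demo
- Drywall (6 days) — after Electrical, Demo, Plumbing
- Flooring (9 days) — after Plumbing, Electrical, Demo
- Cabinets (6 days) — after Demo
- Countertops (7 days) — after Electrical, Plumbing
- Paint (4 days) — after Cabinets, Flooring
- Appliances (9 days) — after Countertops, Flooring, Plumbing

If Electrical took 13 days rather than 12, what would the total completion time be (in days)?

33

Actual critical path: Demo→Electrical→Flooring→Appliances = 2+12+9+9 = 32 ⇒ 32 days.
Since Electrical is critical, the +1 change carries straight to that chain (now 33 days).
No other chain overtakes it, so the finish is 33 days.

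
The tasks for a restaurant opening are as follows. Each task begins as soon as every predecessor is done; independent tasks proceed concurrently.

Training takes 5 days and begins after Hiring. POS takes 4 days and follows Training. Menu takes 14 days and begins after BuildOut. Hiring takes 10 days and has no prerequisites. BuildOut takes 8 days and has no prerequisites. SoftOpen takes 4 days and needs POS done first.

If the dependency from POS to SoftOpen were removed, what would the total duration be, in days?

With the dependency in place, Hiring→Training→POS→SoftOpen = 10+5+4+4 = 23 sets the finish at 23 days.
Without POS→SoftOpen, SoftOpen's earliest start moves from 19 to 0.
After: BuildOut→Menu = 8+14 = 22 → 22 days.

22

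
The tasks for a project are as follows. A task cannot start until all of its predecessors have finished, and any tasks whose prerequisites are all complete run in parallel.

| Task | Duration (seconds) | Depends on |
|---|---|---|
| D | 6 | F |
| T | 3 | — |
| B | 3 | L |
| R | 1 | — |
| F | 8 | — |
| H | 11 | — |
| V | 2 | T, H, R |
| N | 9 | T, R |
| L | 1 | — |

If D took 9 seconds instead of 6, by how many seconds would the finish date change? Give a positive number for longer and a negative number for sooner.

The binding path is F→D = 8+6 = 14; finish at 14 seconds.
D is on the critical path; changing it to 9 makes that path 17 seconds.
No other chain overtakes it, so the finish is 17 seconds.
Change in finish: 17 − 14 = +3 seconds.

3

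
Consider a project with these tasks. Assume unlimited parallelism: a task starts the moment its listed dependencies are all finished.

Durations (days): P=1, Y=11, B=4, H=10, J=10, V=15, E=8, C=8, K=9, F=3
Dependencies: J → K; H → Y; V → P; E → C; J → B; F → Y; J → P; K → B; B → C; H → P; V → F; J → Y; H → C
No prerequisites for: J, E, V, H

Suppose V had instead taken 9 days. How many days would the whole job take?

31

Baseline: J→K→B→C = 10+9+4+8 = 31 → 31 days.
V has 2 days of float (longest path through it is 29).
The critical path is still J→K→B→C; finish is now 31 days.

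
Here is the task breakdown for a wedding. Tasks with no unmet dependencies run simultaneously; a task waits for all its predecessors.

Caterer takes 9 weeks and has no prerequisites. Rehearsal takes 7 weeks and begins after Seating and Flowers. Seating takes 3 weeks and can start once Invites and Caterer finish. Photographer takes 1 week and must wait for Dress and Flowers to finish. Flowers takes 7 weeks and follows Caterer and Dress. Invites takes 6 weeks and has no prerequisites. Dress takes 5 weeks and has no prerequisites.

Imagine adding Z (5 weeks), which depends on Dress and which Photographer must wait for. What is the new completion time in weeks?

23

Originally the project takes 23 weeks.
With Z inserted, Photographer now waits for max(Dress, Flowers, Z).
New critical path: Caterer→Flowers→Rehearsal = 9+7+7 = 23 ⇒ 23 weeks.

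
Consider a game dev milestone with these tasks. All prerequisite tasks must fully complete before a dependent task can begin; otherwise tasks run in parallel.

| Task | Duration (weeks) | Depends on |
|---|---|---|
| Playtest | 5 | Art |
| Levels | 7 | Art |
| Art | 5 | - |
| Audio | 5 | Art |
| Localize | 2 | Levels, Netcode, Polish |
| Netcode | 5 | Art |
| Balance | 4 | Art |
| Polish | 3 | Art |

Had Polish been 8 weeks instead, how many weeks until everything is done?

Baseline: Art→Levels→Localize = 5+7+2 = 14 → 14 weeks.
The longest path through Polish is only 10 weeks, so Polish has float 4.
The binding chain switches to Art→Polish→Localize = 5+8+2 = 15; finish 15 weeks.

15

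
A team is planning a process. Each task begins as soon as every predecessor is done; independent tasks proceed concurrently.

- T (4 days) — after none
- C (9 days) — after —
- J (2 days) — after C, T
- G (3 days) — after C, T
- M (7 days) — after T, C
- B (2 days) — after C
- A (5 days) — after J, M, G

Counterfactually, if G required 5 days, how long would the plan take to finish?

21

The binding path is C→M→A = 9+7+5 = 21; finish at 21 days.
G is off the critical path — its longest chain is 17 days, giving 4 of slack.
That remains the longest chain; total 21 days.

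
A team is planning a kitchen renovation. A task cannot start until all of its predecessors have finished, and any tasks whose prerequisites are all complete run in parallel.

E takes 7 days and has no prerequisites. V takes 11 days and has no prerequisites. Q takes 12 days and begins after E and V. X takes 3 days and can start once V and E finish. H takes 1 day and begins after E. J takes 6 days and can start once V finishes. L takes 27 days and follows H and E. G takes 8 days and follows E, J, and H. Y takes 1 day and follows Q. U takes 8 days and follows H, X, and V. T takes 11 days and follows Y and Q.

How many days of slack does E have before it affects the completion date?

0

E→H→L = 7+1+27 = 35 sets the makespan at 35 days.
Longest path through E: 35 days (earliest finish 7, latest finish 7).
So E can slip 7 − 7 = 0 days.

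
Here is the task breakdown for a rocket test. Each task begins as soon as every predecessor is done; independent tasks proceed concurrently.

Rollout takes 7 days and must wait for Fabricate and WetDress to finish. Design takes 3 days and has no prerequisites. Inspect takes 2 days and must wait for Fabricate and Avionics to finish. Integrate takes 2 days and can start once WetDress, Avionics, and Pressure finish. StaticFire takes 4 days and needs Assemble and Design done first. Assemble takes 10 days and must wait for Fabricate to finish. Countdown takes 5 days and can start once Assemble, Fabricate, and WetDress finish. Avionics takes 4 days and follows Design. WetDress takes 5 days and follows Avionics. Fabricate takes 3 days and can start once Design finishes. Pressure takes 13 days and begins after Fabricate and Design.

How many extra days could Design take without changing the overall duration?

0

Design→Fabricate→Assemble→Countdown = 3+3+10+5 = 21 sets the makespan at 21 days.
The longest chain containing Design totals 21 days.
So Design can slip 3 − 3 = 0 days.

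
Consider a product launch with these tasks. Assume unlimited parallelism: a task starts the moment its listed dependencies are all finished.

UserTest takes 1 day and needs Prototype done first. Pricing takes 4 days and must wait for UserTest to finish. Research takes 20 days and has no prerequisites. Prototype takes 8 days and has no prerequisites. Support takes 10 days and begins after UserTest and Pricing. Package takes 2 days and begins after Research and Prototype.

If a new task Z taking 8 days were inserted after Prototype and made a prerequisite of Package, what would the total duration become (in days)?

Originally the plan takes 23 days.
With Z inserted, Package now waits for max(Research, Prototype, Z).
New critical path: Prototype→UserTest→Pricing→Support = 8+1+4+10 = 23 ⇒ 23 days.

23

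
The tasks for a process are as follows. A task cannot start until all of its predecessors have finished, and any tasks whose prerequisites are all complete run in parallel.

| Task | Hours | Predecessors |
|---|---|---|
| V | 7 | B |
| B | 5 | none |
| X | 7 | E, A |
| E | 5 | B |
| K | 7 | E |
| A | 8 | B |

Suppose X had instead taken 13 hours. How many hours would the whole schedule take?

Critical path before the change: B→A→X = 5+8+7 = 20 giving 20 hours.
X lies on that path, so at 13 hours the path becomes 26 hours.
That remains the longest chain; total 26 hours.

26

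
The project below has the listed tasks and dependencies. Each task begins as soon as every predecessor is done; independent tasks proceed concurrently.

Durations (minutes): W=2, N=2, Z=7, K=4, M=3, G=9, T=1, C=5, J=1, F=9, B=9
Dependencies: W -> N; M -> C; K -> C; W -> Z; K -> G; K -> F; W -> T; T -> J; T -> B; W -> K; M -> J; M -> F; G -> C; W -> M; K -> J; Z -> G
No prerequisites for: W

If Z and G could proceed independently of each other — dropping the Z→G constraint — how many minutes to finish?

20

Before: longest chain W→Z→G→C = 2+7+9+5 = 23, finish 23.
Without Z→G, G's earliest start moves from 9 to 6.
New critical path: W→K→G→C = 2+4+9+5 = 20 ⇒ 20 minutes.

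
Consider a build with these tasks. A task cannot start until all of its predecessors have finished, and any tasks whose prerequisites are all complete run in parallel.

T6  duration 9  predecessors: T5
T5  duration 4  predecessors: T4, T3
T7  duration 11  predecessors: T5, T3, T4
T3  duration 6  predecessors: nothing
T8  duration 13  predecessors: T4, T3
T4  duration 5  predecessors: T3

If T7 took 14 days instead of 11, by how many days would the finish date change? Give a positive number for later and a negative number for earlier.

3

Critical path before the change: T3→T4→T5→T7 = 6+5+4+11 = 26 giving 26 days.
T7 lies on that path, so at 14 days the path becomes 29 days.
That remains the longest chain; total 29 days.
Change in finish: 29 − 26 = +3 days.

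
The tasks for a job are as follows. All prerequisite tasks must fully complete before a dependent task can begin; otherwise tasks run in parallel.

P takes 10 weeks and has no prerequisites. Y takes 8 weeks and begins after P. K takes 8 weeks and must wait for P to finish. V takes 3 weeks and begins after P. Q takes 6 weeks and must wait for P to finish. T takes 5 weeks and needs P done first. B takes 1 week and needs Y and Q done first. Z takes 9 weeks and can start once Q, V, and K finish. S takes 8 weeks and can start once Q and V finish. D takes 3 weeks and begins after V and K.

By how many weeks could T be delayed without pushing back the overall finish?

Critical path: P→K→Z = 10+8+9 = 27, so the finish is 27 weeks.
Longest path through T: 15 weeks (earliest finish 15, latest finish 27).
Slack of T = 22 − 10 = 12 weeks.

12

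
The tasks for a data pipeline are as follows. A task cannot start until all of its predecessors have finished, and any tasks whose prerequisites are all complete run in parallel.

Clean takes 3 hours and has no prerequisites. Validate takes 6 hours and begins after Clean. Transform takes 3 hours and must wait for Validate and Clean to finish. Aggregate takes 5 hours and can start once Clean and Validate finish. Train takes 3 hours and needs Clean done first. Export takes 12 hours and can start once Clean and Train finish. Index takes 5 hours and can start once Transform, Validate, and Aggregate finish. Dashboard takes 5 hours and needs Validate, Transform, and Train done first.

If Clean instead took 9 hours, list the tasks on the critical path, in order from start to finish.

Clean, Validate, Aggregate, Index

Critical path before the change: Clean→Validate→Aggregate→Index = 3+6+5+5 = 19 giving 19 hours.
Clean lies on that path, so at 9 hours the path becomes 25 hours.
That remains the longest chain; total 25 hours.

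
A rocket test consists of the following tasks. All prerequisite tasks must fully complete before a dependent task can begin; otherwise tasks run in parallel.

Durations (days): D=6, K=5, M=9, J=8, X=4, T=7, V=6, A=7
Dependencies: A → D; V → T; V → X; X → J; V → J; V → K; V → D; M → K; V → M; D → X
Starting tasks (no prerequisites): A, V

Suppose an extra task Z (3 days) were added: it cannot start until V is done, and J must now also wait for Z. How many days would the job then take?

25

Originally the job takes 25 days.
With Z inserted, J now waits for max(X, V, Z).
New critical path: A→D→X→J = 7+6+4+8 = 25 ⇒ 25 days.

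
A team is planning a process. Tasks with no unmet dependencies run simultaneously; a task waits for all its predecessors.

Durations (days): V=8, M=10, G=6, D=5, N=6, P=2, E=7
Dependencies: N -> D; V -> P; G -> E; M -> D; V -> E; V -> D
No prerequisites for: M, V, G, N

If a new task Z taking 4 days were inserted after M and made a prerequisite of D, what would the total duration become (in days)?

Originally the project takes 15 days.
With Z inserted, D now waits for max(V, N, M, Z).
New critical path: M→Z→D = 10+4+5 = 19 ⇒ 19 days.

19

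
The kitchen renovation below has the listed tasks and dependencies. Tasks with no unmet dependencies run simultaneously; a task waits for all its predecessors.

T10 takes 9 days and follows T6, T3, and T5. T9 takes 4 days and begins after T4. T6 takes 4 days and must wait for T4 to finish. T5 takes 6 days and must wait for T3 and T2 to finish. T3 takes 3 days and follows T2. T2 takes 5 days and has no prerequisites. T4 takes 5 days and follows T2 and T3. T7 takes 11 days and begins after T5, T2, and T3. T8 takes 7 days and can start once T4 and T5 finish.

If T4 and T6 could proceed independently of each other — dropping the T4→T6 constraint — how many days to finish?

25

With the dependency in place, T2→T3→T4→T6→T10 = 5+3+5+4+9 = 26 sets the finish at 26 days.
Without T4→T6, T6's earliest start moves from 13 to 0.
New critical path: T2→T3→T5→T7 = 5+3+6+11 = 25 ⇒ 25 days.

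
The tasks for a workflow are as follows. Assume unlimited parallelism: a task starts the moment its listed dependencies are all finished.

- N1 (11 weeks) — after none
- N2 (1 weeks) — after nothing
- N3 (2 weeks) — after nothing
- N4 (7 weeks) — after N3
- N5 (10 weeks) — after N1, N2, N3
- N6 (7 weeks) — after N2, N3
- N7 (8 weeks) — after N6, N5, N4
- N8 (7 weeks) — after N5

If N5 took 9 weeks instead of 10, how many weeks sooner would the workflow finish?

1

Baseline: N1→N5→N7 = 11+10+8 = 29 → 29 weeks.
N5 is on the critical path; changing it to 9 makes that path 28 weeks.
No other chain overtakes it, so the finish is 28 weeks.
Change in finish: 28 − 29 = -1 weeks.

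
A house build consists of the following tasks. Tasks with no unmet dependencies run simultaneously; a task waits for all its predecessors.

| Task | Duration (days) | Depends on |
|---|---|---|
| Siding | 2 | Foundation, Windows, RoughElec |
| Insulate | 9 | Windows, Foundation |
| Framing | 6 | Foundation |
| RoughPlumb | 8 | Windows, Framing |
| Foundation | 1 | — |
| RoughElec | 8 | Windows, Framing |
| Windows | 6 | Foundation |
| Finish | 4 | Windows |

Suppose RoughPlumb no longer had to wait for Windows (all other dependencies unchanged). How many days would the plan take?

Before: longest chain Foundation→Framing→RoughElec→Siding = 1+6+8+2 = 17, finish 17.
Dropping Windows→RoughPlumb doesn't change RoughPlumb's earliest start (7); another predecessor still binds.
After: Foundation→Framing→RoughElec→Siding = 1+6+8+2 = 17 → 17 days.

17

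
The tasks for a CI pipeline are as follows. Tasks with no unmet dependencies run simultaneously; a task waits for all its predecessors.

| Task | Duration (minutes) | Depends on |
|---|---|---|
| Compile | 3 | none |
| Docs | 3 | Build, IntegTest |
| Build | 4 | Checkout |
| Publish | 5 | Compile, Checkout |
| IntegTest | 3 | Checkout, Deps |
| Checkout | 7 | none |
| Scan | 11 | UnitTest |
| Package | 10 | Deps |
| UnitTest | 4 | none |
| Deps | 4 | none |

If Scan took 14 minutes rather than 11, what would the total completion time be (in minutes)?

18

Critical path before the change: UnitTest→Scan = 4+11 = 15 giving 15 minutes.
Since Scan is critical, the +3 change carries straight to that chain (now 18 minutes).
That remains the longest chain; total 18 minutes.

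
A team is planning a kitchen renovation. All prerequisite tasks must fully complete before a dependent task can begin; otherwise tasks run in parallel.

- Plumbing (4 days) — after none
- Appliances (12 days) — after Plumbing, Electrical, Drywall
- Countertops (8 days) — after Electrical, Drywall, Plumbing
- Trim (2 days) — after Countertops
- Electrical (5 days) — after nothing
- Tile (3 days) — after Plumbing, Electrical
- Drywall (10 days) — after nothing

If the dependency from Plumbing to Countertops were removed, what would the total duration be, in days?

22

With the dependency in place, Drywall→Appliances = 10+12 = 22 sets the finish at 22 days.
Dropping Plumbing→Countertops doesn't change Countertops's earliest start (10); another predecessor still binds.
After: Drywall→Appliances = 10+12 = 22 → 22 days.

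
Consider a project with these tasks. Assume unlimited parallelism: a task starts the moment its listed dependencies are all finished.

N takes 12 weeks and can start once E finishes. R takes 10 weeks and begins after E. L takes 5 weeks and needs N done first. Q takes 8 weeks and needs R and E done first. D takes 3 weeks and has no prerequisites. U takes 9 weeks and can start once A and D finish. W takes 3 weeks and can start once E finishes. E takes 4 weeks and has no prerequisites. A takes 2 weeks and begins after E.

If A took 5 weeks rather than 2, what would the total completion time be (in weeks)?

22

Critical path before the change: E→R→Q = 4+10+8 = 22 giving 22 weeks.
A has 7 weeks of float (longest path through it is 15).
That remains the longest chain; total 22 weeks.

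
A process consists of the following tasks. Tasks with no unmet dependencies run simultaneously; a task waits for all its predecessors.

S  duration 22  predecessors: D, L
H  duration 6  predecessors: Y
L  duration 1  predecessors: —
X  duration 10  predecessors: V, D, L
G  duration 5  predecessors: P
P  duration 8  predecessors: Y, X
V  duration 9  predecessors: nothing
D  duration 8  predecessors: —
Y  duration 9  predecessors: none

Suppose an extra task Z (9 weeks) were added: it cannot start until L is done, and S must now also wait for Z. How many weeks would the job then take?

Originally the job takes 32 weeks.
With Z inserted, S now waits for max(D, L, Z).
New critical path: L→Z→S = 1+9+22 = 32 ⇒ 32 weeks.

32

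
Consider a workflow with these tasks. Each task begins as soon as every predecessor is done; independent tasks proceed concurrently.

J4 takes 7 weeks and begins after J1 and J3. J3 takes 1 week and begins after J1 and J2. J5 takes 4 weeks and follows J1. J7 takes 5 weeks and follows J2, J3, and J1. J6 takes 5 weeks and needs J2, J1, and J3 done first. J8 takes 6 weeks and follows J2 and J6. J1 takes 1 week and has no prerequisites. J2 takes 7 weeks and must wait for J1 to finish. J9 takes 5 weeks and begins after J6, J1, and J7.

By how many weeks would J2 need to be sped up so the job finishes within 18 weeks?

2

Current finish: 20 weeks; target: 18.
J2 is on every critical path, so each week cut from J2 cuts the finish by one (this holds down to a finish of 14).
Need 20 − 18 = 2 weeks off J2 → J2 becomes 5 weeks, finish becomes 18.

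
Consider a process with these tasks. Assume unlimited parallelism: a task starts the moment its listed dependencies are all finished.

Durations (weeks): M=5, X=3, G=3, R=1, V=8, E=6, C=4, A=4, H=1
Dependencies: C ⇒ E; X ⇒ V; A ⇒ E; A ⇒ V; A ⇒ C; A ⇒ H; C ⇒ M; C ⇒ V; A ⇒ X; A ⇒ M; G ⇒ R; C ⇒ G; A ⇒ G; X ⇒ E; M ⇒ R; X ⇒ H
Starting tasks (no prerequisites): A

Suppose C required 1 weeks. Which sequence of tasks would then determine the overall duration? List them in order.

The binding path is A→C→V = 4+4+8 = 16; finish at 16 weeks.
C lies on that path, so at 1 week the path becomes 13 weeks.
The binding chain switches to A→X→V = 4+3+8 = 15; finish 15 weeks.

A, X, V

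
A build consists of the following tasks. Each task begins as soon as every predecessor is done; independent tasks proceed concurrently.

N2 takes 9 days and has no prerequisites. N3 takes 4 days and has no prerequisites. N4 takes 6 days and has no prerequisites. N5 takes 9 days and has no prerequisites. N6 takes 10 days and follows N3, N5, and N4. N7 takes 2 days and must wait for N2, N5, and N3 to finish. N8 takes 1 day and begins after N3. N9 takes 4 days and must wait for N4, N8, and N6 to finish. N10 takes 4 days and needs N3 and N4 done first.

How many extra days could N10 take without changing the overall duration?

13

N5→N6→N9 = 9+10+4 = 23 sets the makespan at 23 days.
The longest chain containing N10 totals 10 days.
Slack of N10 = 19 − 6 = 13 days.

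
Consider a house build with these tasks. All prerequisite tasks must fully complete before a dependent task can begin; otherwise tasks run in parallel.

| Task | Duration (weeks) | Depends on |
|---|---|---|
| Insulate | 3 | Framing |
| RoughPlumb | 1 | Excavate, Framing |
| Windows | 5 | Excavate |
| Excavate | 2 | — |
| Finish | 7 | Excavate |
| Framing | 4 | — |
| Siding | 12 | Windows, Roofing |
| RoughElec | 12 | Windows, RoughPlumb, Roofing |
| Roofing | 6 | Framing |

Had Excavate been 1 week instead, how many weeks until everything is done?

22

As given, the longest chain is Framing→Roofing→RoughElec = 4+6+12 = 22, so the finish is 22 weeks.
Excavate is off the critical path — its longest chain is 19 weeks, giving 3 of slack.
The critical path is still Framing→Roofing→RoughElec; finish is now 22 weeks.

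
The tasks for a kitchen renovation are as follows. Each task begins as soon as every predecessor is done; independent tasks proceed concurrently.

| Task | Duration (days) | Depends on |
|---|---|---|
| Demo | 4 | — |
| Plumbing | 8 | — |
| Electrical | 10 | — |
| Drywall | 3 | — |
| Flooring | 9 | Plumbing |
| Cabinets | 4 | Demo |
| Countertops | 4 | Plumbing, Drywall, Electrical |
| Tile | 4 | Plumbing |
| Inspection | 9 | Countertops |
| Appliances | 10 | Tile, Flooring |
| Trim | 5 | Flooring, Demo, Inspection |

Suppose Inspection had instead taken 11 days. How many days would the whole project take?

The binding path is Electrical→Countertops→Inspection→Trim = 10+4+9+5 = 28; finish at 28 days.
Inspection lies on that path, so at 11 days the path becomes 30 days.
That remains the longest chain; total 30 days.

30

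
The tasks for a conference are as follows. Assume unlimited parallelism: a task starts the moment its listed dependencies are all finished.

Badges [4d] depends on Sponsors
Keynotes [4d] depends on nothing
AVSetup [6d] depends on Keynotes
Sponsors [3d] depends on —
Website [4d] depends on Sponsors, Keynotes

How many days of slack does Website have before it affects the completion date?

2

Keynotes→AVSetup = 4+6 = 10 sets the makespan at 10 days.
The longest chain containing Website totals 8 days.
Slack of Website = 6 − 4 = 2 days.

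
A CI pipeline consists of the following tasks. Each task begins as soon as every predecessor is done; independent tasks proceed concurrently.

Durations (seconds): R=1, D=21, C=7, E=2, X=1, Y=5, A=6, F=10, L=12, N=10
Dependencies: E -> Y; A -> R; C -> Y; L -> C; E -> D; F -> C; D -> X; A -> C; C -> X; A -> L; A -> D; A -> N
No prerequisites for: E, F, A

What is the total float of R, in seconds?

23

Critical path: A→L→C→Y = 6+12+7+5 = 30, so the finish is 30 seconds.
The longest chain containing R totals 7 seconds.
Float = 30 − 7 = 23.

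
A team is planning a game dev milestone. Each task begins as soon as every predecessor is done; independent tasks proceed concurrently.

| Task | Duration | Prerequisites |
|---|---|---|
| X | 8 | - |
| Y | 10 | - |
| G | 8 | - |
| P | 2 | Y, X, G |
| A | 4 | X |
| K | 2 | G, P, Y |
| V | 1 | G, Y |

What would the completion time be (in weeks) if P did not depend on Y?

12

With the dependency in place, Y→P→K = 10+2+2 = 14 sets the finish at 14 weeks.
Without Y→P, P's earliest start moves from 10 to 8.
The longest chain is now X→P→K = 8+2+2 = 12, so the plan takes 12 weeks.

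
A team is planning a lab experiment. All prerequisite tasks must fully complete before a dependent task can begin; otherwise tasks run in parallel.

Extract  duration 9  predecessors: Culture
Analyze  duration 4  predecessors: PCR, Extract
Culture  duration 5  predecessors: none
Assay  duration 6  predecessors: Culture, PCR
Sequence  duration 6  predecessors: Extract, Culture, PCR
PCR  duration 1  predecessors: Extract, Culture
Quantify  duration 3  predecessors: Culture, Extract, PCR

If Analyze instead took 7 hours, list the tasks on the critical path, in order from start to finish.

As given, the longest chain is Culture→Extract→PCR→Sequence = 5+9+1+6 = 21, so the finish is 21 hours.
Analyze has 2 hours of float (longest path through it is 19).
Now Culture→Extract→PCR→Analyze = 5+9+1+7 = 22 is longest, so the finish becomes 22 hours.

Culture, Extract, PCR, Analyze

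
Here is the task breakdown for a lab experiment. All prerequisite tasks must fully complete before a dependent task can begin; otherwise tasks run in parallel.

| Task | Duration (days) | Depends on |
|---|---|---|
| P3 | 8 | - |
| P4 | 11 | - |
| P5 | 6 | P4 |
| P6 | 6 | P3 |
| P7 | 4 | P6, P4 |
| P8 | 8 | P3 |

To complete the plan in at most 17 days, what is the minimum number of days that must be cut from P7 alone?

1

Current finish: 18 days; target: 17.
P7 is on every critical path, so each day cut from P7 cuts the finish by one (this holds down to a finish of 17).
Need 18 − 17 = 1 day off P7 → P7 becomes 3 days, finish becomes 17.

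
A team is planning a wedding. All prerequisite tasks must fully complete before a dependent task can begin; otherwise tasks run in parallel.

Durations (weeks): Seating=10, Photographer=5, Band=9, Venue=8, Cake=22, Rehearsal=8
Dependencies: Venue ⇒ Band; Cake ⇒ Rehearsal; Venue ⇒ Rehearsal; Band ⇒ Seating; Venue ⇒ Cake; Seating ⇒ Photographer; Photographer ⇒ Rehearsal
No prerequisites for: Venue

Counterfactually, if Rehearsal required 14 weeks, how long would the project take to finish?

46

As given, the longest chain is Venue→Band→Seating→Photographer→Rehearsal = 8+9+10+5+8 = 40, so the finish is 40 weeks.
Rehearsal lies on that path, so at 14 weeks the path becomes 46 weeks.
No other chain overtakes it, so the finish is 46 weeks.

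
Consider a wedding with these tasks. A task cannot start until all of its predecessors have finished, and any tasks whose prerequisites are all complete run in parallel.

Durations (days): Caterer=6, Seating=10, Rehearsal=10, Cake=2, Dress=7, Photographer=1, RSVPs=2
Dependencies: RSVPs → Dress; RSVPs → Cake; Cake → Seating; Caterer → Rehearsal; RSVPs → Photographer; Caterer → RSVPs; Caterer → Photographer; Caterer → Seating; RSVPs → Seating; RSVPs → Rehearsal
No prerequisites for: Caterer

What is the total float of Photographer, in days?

Critical path: Caterer→RSVPs→Cake→Seating = 6+2+2+10 = 20, so the finish is 20 days.
The longest chain containing Photographer totals 9 days.
Float = 20 − 9 = 11.

11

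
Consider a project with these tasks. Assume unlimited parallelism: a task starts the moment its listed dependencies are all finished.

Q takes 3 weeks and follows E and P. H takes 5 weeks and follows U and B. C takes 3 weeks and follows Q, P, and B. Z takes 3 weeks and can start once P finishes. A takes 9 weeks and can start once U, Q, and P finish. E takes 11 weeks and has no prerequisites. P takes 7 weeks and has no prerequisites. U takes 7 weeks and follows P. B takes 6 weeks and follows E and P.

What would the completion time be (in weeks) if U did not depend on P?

Before: longest chain E→Q→A = 11+3+9 = 23, finish 23.
Without P→U, U's earliest start moves from 7 to 0.
New critical path: E→Q→A = 11+3+9 = 23 ⇒ 23 weeks.

23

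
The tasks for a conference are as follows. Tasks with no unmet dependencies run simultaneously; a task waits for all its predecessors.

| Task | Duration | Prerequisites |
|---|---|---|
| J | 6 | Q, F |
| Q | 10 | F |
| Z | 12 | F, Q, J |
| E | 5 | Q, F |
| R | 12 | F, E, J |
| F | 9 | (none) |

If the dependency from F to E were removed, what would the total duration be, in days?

37

Original critical path: F→Q→J→R = 9+10+6+12 = 37 ⇒ 37 days.
Dropping F→E doesn't change E's earliest start (19); another predecessor still binds.
After: F→Q→J→R = 9+10+6+12 = 37 → 37 days.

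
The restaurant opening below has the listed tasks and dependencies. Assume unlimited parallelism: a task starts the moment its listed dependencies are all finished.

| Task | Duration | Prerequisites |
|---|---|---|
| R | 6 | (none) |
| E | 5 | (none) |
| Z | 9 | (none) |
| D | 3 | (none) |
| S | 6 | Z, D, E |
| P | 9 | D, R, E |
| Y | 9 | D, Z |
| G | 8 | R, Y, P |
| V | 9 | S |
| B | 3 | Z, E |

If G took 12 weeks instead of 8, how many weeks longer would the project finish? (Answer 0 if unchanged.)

Critical path before the change: Z→Y→G = 9+9+8 = 26 giving 26 weeks.
G lies on that path, so at 12 weeks the path becomes 30 weeks.
That remains the longest chain; total 30 weeks.
Change in finish: 30 − 26 = +4 weeks.

4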